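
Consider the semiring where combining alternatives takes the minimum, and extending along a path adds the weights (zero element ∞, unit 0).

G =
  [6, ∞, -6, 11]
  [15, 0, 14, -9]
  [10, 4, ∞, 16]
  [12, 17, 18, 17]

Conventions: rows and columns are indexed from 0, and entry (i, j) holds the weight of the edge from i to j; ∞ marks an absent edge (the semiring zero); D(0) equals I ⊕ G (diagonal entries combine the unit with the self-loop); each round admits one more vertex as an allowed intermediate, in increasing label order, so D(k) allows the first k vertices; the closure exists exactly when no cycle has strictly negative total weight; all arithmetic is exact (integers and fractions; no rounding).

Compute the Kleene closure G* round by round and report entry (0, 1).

D(0):
  [0, ∞, -6, 11]
  [15, 0, 14, -9]
  [10, 4, 0, 16]
  [12, 17, 18, 0]
D(1):
  [0, ∞, -6, 11]
  [15, 0, 9, -9]
  [10, 4, 0, 16]
  [12, 17, 6, 0]
D(2):
  [0, ∞, -6, 11]
  [15, 0, 9, -9]
  [10, 4, 0, -5]
  [12, 17, 6, 0]
D(3):
  [0, -2, -6, -11]
  [15, 0, 9, -9]
  [10, 4, 0, -5]
  [12, 10, 6, 0]
D(4):
  [0, -2, -6, -11]
  [3, 0, -3, -9]
  [7, 4, 0, -5]
  [12, 10, 6, 0]
Answer: G*[0][1] = -2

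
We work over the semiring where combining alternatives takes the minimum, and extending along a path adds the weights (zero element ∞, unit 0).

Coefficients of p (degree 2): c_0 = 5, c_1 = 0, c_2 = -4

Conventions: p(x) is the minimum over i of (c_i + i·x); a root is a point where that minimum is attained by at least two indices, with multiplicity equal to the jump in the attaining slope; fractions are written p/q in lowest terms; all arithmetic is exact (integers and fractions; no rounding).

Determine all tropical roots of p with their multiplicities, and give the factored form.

hull edge (i=0, c=5) to (i=1, c=0): slope -5, span 1
hull edge (i=1, c=0) to (i=2, c=-4): slope -4, span 1
Factored form: p(x) = -4 ⊗ (x ⊕ 4) ⊗ (x ⊕ 5)
Answer: roots = 4 (mult 1), 5 (mult 1)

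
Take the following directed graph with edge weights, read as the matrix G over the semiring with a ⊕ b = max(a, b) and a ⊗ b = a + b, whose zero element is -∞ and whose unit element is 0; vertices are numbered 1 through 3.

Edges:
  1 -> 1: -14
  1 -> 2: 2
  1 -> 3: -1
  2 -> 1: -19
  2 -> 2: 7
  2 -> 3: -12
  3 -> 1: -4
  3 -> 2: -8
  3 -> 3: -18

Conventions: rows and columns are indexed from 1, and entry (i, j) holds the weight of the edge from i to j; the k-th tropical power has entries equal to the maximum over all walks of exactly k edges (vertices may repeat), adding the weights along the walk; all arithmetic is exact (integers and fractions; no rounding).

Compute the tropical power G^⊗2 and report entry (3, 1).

G^⊗2:
  [-5, 9, -10]
  [-12, 14, -5]
  [-18, -1, -5]
Key observation: the optimum is the walk 3->1->1, with weight (-4) + (-14) = -18.
Optimal value attained by: walk 3->1->1.
Answer: (G^⊗2)[3][1] = -18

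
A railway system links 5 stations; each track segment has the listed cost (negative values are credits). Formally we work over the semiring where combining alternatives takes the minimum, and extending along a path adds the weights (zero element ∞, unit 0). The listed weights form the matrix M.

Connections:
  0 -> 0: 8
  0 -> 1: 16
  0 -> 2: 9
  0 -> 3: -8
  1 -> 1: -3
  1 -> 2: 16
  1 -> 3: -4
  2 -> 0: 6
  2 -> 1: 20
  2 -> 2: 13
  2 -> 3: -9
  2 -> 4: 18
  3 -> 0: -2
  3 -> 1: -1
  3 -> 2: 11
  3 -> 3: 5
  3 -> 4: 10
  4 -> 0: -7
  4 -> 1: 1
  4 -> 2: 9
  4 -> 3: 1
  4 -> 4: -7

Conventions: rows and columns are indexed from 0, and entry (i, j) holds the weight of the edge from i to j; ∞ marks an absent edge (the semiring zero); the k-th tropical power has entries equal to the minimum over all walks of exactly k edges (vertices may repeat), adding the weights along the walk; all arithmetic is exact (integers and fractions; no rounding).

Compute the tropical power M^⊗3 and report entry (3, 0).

M^⊗2:
  [-10, -9, 3, -3, 2]
  [-6, -6, 7, -7, 6]
  [-11, -10, 2, -4, 1]
  [3, -4, 7, -10, 3]
  [-14, -6, 2, -15, -14]
M^⊗3:
  [-5, -12, -1, -18, -5]
  [-9, -9, 3, -14, -1]
  [-6, -13, -2, -19, -6]
  [-12, -11, 1, -8, -4]
  [-21, -16, -5, -22, -21]
Key observation: the optimum is the walk 3->0->3->0, with weight (-2) + (-8) + (-2) = -12.
Optimal value attained by: walk 3->0->3->0.
Answer: (M^⊗3)[3][0] = -12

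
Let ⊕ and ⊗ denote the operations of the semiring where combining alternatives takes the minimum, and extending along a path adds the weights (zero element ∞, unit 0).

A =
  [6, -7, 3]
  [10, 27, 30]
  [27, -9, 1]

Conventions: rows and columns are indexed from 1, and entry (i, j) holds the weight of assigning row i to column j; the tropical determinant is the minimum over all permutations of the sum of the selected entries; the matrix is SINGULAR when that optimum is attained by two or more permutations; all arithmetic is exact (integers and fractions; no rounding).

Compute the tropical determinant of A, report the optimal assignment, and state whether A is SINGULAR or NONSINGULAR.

σ = (1, 2, 3): 6 + 27 + 1 = 34
σ = (1, 3, 2): 6 + 30 + (-9) = 27
σ = (2, 1, 3): (-7) + 10 + 1 = 4
σ = (2, 3, 1): (-7) + 30 + 27 = 50
σ = (3, 1, 2): 3 + 10 + (-9) = 4
σ = (3, 2, 1): 3 + 27 + 27 = 57
Optimal value attained by: σ = (2, 1, 3).
Answer: det⊕(A) = 4; verdict: SINGULAR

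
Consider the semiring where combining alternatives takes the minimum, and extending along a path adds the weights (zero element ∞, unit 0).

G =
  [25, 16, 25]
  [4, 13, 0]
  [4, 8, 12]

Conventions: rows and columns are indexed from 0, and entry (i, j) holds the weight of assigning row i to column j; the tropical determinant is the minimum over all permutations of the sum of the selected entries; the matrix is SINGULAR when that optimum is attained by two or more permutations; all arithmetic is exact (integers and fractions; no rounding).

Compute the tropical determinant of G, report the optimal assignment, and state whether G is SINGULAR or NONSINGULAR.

σ = (0, 1, 2): 25 + 13 + 12 = 50
σ = (0, 2, 1): 25 + 0 + 8 = 33
σ = (1, 0, 2): 16 + 4 + 12 = 32
σ = (1, 2, 0): 16 + 0 + 4 = 20
σ = (2, 0, 1): 25 + 4 + 8 = 37
σ = (2, 1, 0): 25 + 13 + 4 = 42
Optimal value attained by: σ = (1, 2, 0).
Answer: det⊕(G) = 20; verdict: NONSINGULAR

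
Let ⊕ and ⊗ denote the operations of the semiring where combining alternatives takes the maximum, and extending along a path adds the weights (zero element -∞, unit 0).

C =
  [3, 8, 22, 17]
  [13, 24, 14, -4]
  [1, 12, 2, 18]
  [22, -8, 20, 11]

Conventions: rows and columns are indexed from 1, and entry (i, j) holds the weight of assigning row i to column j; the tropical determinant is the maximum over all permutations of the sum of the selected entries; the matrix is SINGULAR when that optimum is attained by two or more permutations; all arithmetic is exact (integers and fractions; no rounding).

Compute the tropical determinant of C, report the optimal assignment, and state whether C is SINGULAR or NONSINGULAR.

σ = (1, 2, 3, 4): 3 + 24 + 2 + 11 = 40
σ = (1, 2, 4, 3): 3 + 24 + 18 + 20 = 65
σ = (1, 3, 2, 4): 3 + 14 + 12 + 11 = 40
σ = (1, 3, 4, 2): 3 + 14 + 18 + (-8) = 27
σ = (1, 4, 2, 3): 3 + (-4) + 12 + 20 = 31
σ = (1, 4, 3, 2): 3 + (-4) + 2 + (-8) = -7
σ = (2, 1, 3, 4): 8 + 13 + 2 + 11 = 34
σ = (2, 1, 4, 3): 8 + 13 + 18 + 20 = 59
σ = (2, 3, 1, 4): 8 + 14 + 1 + 11 = 34
σ = (2, 3, 4, 1): 8 + 14 + 18 + 22 = 62
σ = (2, 4, 1, 3): 8 + (-4) + 1 + 20 = 25
σ = (2, 4, 3, 1): 8 + (-4) + 2 + 22 = 28
σ = (3, 1, 2, 4): 22 + 13 + 12 + 11 = 58
σ = (3, 1, 4, 2): 22 + 13 + 18 + (-8) = 45
σ = (3, 2, 1, 4): 22 + 24 + 1 + 11 = 58
σ = (3, 2, 4, 1): 22 + 24 + 18 + 22 = 86
σ = (3, 4, 1, 2): 22 + (-4) + 1 + (-8) = 11
σ = (3, 4, 2, 1): 22 + (-4) + 12 + 22 = 52
σ = (4, 1, 2, 3): 17 + 13 + 12 + 20 = 62
σ = (4, 1, 3, 2): 17 + 13 + 2 + (-8) = 24
σ = (4, 2, 1, 3): 17 + 24 + 1 + 20 = 62
σ = (4, 2, 3, 1): 17 + 24 + 2 + 22 = 65
σ = (4, 3, 1, 2): 17 + 14 + 1 + (-8) = 24
σ = (4, 3, 2, 1): 17 + 14 + 12 + 22 = 65
Optimal value attained by: σ = (3, 2, 4, 1).
Answer: det⊕(C) = 86; verdict: NONSINGULAR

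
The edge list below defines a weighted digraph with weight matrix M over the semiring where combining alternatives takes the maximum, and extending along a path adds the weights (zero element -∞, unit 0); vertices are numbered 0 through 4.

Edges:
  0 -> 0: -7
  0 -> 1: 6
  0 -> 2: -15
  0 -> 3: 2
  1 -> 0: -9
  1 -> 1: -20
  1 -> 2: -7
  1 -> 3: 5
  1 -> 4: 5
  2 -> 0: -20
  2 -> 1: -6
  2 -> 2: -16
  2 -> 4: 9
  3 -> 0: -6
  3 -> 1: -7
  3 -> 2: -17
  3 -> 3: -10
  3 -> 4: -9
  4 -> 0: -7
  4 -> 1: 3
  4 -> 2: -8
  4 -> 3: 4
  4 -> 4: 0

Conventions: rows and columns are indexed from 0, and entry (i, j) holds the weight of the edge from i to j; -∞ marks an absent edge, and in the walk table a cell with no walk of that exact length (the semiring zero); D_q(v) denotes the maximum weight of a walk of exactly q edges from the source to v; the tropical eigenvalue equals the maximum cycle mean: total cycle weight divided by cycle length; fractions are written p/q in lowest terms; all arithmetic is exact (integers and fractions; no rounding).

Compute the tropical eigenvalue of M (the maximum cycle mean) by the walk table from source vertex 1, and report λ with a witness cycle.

q=0: [-∞, 0, -∞, -∞, -∞]
q=1: [-9, -20, -7, 5, 5]
q=2: [-1, 8, -3, 9, 5]
q=3: [3, 8, 1, 13, 13]
q=4: [7, 16, 5, 17, 13]
q=5: [11, 16, 9, 21, 21]
Optimal cycle mean attained by: cycle 1->4->1, total 5 + 3, length 2.
Answer: λ = 4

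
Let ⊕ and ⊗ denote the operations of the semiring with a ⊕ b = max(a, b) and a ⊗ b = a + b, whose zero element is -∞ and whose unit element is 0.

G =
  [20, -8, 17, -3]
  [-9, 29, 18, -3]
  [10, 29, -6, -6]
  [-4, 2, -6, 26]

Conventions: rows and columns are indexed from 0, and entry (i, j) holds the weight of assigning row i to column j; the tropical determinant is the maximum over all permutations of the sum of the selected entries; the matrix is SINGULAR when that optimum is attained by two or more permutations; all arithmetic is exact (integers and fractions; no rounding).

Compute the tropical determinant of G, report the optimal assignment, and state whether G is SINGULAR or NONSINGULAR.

σ = (0, 1, 2, 3): 20 + 29 + (-6) + 26 = 69
σ = (0, 1, 3, 2): 20 + 29 + (-6) + (-6) = 37
σ = (0, 2, 1, 3): 20 + 18 + 29 + 26 = 93
σ = (0, 2, 3, 1): 20 + 18 + (-6) + 2 = 34
σ = (0, 3, 1, 2): 20 + (-3) + 29 + (-6) = 40
σ = (0, 3, 2, 1): 20 + (-3) + (-6) + 2 = 13
σ = (1, 0, 2, 3): (-8) + (-9) + (-6) + 26 = 3
σ = (1, 0, 3, 2): (-8) + (-9) + (-6) + (-6) = -29
σ = (1, 2, 0, 3): (-8) + 18 + 10 + 26 = 46
σ = (1, 2, 3, 0): (-8) + 18 + (-6) + (-4) = 0
σ = (1, 3, 0, 2): (-8) + (-3) + 10 + (-6) = -7
σ = (1, 3, 2, 0): (-8) + (-3) + (-6) + (-4) = -21
σ = (2, 0, 1, 3): 17 + (-9) + 29 + 26 = 63
σ = (2, 0, 3, 1): 17 + (-9) + (-6) + 2 = 4
σ = (2, 1, 0, 3): 17 + 29 + 10 + 26 = 82
σ = (2, 1, 3, 0): 17 + 29 + (-6) + (-4) = 36
σ = (2, 3, 0, 1): 17 + (-3) + 10 + 2 = 26
σ = (2, 3, 1, 0): 17 + (-3) + 29 + (-4) = 39
σ = (3, 0, 1, 2): (-3) + (-9) + 29 + (-6) = 11
σ = (3, 0, 2, 1): (-3) + (-9) + (-6) + 2 = -16
σ = (3, 1, 0, 2): (-3) + 29 + 10 + (-6) = 30
σ = (3, 1, 2, 0): (-3) + 29 + (-6) + (-4) = 16
σ = (3, 2, 0, 1): (-3) + 18 + 10 + 2 = 27
σ = (3, 2, 1, 0): (-3) + 18 + 29 + (-4) = 40
Optimal value attained by: σ = (0, 2, 1, 3).
Answer: det⊕(G) = 93; verdict: NONSINGULAR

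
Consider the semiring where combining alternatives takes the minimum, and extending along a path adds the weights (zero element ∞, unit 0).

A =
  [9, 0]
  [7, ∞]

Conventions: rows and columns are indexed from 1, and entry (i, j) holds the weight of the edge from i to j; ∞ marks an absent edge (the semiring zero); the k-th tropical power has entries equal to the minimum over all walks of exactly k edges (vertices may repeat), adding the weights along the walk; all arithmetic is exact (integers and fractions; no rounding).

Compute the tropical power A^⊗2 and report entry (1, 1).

A^⊗2:
  [7, 9]
  [16, 7]
Key observation: the optimum is the walk 1->2->1, with weight 0 + 7 = 7.
Optimal value attained by: walk 1->2->1.
Answer: (A^⊗2)[1][1] = 7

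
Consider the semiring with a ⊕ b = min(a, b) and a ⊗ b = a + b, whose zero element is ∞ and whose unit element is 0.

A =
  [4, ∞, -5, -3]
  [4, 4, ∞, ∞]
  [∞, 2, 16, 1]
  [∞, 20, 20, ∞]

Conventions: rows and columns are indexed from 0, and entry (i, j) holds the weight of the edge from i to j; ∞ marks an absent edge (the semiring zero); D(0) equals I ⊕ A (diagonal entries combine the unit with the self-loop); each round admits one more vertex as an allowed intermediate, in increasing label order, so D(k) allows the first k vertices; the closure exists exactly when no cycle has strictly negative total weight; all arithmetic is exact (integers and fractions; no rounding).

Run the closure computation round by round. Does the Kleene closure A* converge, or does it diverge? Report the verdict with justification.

D(0):
  [0, ∞, -5, -3]
  [4, 0, ∞, ∞]
  [∞, 2, 0, 1]
  [∞, 20, 20, 0]
D(1):
  [0, ∞, -5, -3]
  [4, 0, -1, 1]
  [∞, 2, 0, 1]
  [∞, 20, 20, 0]
D(2):
  [0, ∞, -5, -3]
  [4, 0, -1, 1]
  [6, 2, 0, 1]
  [24, 20, 19, 0]
D(3):
  [0, -3, -5, -4]
  [4, 0, -1, 0]
  [6, 2, 0, 1]
  [24, 20, 19, 0]
D(4):
  [0, -3, -5, -4]
  [4, 0, -1, 0]
  [6, 2, 0, 1]
  [24, 20, 19, 0]
Key observation: every diagonal entry stays at the unit through all rounds, so no improving cycle exists.
Answer: CONVERGES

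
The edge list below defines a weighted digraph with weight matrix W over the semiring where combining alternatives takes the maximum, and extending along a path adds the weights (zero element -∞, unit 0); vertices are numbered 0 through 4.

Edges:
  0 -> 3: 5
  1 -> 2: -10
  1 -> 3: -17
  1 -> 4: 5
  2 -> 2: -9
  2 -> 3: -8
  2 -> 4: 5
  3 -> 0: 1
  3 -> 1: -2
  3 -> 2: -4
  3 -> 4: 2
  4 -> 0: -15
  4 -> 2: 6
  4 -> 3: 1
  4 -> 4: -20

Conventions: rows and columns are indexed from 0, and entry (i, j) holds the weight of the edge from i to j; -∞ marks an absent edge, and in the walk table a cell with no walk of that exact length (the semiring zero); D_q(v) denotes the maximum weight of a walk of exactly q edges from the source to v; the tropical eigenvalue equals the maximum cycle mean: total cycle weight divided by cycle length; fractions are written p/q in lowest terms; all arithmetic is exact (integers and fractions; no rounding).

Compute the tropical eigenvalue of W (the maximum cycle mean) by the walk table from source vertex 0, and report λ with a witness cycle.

q=0: [0, -∞, -∞, -∞, -∞]
q=1: [-∞, -∞, -∞, 5, -∞]
q=2: [6, 3, 1, -∞, 7]
q=3: [-8, -∞, 13, 11, 8]
q=4: [12, 9, 14, 9, 18]
q=5: [10, 7, 24, 19, 19]
Optimal cycle mean attained by: cycle 2->4->2, total 5 + 6, length 2.
Answer: λ = 11/2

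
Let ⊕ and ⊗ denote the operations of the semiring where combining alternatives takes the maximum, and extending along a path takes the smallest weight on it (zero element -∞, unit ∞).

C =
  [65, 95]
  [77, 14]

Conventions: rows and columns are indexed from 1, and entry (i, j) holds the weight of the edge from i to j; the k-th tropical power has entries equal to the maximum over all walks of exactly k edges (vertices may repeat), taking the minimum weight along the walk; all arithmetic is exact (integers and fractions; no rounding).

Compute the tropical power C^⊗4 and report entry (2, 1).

C^⊗2:
  [77, 65]
  [65, 77]
C^⊗3:
  [65, 77]
  [77, 65]
C^⊗4:
  [77, 65]
  [65, 77]
Key observation: the optimum is the walk 2->1->1->2->1, with weight 77 min 65 min 95 min 77 = 65.
Optimal value attained by: walk 2->1->1->2->1.
Answer: (C^⊗4)[2][1] = 65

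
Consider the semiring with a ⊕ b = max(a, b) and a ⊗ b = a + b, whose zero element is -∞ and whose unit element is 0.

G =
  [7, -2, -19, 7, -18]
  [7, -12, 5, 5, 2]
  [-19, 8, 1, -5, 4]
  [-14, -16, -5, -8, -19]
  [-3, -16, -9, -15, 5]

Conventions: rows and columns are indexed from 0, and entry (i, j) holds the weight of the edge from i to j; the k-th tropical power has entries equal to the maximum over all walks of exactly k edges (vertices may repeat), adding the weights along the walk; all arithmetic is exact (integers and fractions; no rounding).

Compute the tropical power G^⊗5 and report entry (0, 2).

G^⊗2:
  [14, 5, 3, 14, 0]
  [14, 13, 6, 14, 9]
  [15, 9, 13, 13, 10]
  [-7, 3, -4, -7, -1]
  [4, -1, -4, 4, 10]
G^⊗3:
  [21, 12, 10, 21, 7]
  [21, 14, 18, 21, 15]
  [22, 21, 14, 22, 17]
  [10, 4, 8, 8, 5]
  [11, 4, 4, 11, 15]
G^⊗4:
  [28, 19, 17, 28, 14]
  [28, 26, 19, 28, 22]
  [29, 22, 26, 29, 23]
  [17, 16, 9, 17, 12]
  [18, 12, 9, 18, 20]
G^⊗5:
  [35, 26, 24, 35, 21]
  [35, 27, 31, 35, 28]
  [36, 34, 27, 36, 30]
  [24, 17, 21, 24, 18]
  [25, 17, 17, 25, 25]
Key observation: the optimum is the walk 0->0->0->0->1->2, with weight 7 + 7 + 7 + (-2) + 5 = 24.
Optimal value attained by: walk 0->0->0->0->1->2.
Answer: (G^⊗5)[0][2] = 24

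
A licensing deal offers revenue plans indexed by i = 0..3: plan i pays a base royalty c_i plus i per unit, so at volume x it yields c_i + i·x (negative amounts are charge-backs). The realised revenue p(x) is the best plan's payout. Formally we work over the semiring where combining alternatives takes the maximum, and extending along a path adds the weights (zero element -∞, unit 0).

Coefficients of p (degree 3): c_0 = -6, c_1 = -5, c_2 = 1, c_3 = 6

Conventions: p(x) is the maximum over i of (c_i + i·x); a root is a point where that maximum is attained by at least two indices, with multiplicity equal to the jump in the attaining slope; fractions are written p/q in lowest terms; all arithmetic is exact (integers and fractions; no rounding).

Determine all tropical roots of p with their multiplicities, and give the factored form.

hull edge (i=0, c=-6) to (i=3, c=6): slope 4, span 3
Factored form: p(x) = 6 ⊗ (x ⊕ (-4)) ⊗ (x ⊕ (-4)) ⊗ (x ⊕ (-4))
Answer: roots = -4 (mult 3)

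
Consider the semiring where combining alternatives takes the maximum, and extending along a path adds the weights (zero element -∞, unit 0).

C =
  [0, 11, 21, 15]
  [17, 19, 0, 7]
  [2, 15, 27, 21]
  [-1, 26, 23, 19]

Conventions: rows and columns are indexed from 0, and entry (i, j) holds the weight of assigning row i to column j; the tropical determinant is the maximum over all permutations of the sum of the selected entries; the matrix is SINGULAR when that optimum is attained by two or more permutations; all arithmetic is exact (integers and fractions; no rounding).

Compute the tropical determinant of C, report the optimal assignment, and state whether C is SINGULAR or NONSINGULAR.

σ = (0, 1, 2, 3): 0 + 19 + 27 + 19 = 65
σ = (0, 1, 3, 2): 0 + 19 + 21 + 23 = 63
σ = (0, 2, 1, 3): 0 + 0 + 15 + 19 = 34
σ = (0, 2, 3, 1): 0 + 0 + 21 + 26 = 47
σ = (0, 3, 1, 2): 0 + 7 + 15 + 23 = 45
σ = (0, 3, 2, 1): 0 + 7 + 27 + 26 = 60
σ = (1, 0, 2, 3): 11 + 17 + 27 + 19 = 74
σ = (1, 0, 3, 2): 11 + 17 + 21 + 23 = 72
σ = (1, 2, 0, 3): 11 + 0 + 2 + 19 = 32
σ = (1, 2, 3, 0): 11 + 0 + 21 + (-1) = 31
σ = (1, 3, 0, 2): 11 + 7 + 2 + 23 = 43
σ = (1, 3, 2, 0): 11 + 7 + 27 + (-1) = 44
σ = (2, 0, 1, 3): 21 + 17 + 15 + 19 = 72
σ = (2, 0, 3, 1): 21 + 17 + 21 + 26 = 85
σ = (2, 1, 0, 3): 21 + 19 + 2 + 19 = 61
σ = (2, 1, 3, 0): 21 + 19 + 21 + (-1) = 60
σ = (2, 3, 0, 1): 21 + 7 + 2 + 26 = 56
σ = (2, 3, 1, 0): 21 + 7 + 15 + (-1) = 42
σ = (3, 0, 1, 2): 15 + 17 + 15 + 23 = 70
σ = (3, 0, 2, 1): 15 + 17 + 27 + 26 = 85
σ = (3, 1, 0, 2): 15 + 19 + 2 + 23 = 59
σ = (3, 1, 2, 0): 15 + 19 + 27 + (-1) = 60
σ = (3, 2, 0, 1): 15 + 0 + 2 + 26 = 43
σ = (3, 2, 1, 0): 15 + 0 + 15 + (-1) = 29
Optimal value attained by: σ = (2, 0, 3, 1).
Answer: det⊕(C) = 85; verdict: SINGULAR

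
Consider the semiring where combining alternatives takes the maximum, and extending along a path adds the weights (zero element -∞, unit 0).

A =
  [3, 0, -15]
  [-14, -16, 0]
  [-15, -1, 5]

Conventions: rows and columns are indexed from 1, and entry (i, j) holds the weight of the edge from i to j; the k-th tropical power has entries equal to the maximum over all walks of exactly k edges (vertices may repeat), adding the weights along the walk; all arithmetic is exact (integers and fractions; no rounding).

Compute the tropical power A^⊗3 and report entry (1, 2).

A^⊗2:
  [6, 3, 0]
  [-11, -1, 5]
  [-10, 4, 10]
A^⊗3:
  [9, 6, 5]
  [-8, 4, 10]
  [-5, 9, 15]
Key observation: the optimum is the walk 1->1->1->2, with weight 3 + 3 + 0 = 6.
Optimal value attained by: walk 1->1->1->2.
Answer: (A^⊗3)[1][2] = 6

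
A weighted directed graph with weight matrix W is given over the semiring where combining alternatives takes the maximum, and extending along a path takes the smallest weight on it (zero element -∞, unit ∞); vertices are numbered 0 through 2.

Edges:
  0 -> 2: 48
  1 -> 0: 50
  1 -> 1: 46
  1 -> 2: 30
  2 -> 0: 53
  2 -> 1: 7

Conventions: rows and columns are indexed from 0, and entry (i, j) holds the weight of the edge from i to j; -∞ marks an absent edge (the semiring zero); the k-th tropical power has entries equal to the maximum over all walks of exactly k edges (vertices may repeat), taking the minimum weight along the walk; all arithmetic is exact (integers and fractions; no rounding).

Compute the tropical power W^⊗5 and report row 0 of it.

W^⊗2:
  [48, 7, -∞]
  [46, 46, 48]
  [7, 7, 48]
W^⊗3:
  [7, 7, 48]
  [48, 46, 46]
  [48, 7, 7]
W^⊗4:
  [48, 7, 7]
  [46, 46, 48]
  [7, 7, 48]
W^⊗5:
  [7, 7, 48]
  [48, 46, 46]
  [48, 7, 7]
Answer: row 0 of W^⊗5 = [7, 7, 48]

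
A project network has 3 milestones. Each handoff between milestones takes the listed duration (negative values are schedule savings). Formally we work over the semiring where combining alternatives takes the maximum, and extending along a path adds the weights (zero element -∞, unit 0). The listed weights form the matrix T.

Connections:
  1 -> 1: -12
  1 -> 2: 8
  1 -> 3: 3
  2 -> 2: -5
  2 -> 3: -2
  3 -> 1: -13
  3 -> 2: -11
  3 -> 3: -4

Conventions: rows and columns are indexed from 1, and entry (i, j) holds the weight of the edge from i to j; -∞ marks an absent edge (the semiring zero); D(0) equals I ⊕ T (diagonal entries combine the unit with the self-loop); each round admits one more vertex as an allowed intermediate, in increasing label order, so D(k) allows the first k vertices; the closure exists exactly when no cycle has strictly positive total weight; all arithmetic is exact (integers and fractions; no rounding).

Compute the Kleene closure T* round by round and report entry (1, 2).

D(0):
  [0, 8, 3]
  [-∞, 0, -2]
  [-13, -11, 0]
D(1):
  [0, 8, 3]
  [-∞, 0, -2]
  [-13, -5, 0]
D(2):
  [0, 8, 6]
  [-∞, 0, -2]
  [-13, -5, 0]
D(3):
  [0, 8, 6]
  [-15, 0, -2]
  [-13, -5, 0]
Answer: T*[1][2] = 8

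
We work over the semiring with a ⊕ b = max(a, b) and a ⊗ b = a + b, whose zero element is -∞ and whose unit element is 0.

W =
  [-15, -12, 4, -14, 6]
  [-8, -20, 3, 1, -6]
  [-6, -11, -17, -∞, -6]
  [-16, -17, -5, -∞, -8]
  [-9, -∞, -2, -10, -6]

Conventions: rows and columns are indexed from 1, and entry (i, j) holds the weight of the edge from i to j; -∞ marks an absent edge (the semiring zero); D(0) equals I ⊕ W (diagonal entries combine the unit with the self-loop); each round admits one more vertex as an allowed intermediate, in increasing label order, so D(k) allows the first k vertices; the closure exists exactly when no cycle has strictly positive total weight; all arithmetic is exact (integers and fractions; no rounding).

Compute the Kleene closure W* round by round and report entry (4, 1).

D(0):
  [0, -12, 4, -14, 6]
  [-8, 0, 3, 1, -6]
  [-6, -11, 0, -∞, -6]
  [-16, -17, -5, 0, -8]
  [-9, -∞, -2, -10, 0]
D(1):
  [0, -12, 4, -14, 6]
  [-8, 0, 3, 1, -2]
  [-6, -11, 0, -20, 0]
  [-16, -17, -5, 0, -8]
  [-9, -21, -2, -10, 0]
D(2):
  [0, -12, 4, -11, 6]
  [-8, 0, 3, 1, -2]
  [-6, -11, 0, -10, 0]
  [-16, -17, -5, 0, -8]
  [-9, -21, -2, -10, 0]
D(3):
  [0, -7, 4, -6, 6]
  [-3, 0, 3, 1, 3]
  [-6, -11, 0, -10, 0]
  [-11, -16, -5, 0, -5]
  [-8, -13, -2, -10, 0]
D(4):
  [0, -7, 4, -6, 6]
  [-3, 0, 3, 1, 3]
  [-6, -11, 0, -10, 0]
  [-11, -16, -5, 0, -5]
  [-8, -13, -2, -10, 0]
D(5):
  [0, -7, 4, -4, 6]
  [-3, 0, 3, 1, 3]
  [-6, -11, 0, -10, 0]
  [-11, -16, -5, 0, -5]
  [-8, -13, -2, -10, 0]
Answer: W*[4][1] = -11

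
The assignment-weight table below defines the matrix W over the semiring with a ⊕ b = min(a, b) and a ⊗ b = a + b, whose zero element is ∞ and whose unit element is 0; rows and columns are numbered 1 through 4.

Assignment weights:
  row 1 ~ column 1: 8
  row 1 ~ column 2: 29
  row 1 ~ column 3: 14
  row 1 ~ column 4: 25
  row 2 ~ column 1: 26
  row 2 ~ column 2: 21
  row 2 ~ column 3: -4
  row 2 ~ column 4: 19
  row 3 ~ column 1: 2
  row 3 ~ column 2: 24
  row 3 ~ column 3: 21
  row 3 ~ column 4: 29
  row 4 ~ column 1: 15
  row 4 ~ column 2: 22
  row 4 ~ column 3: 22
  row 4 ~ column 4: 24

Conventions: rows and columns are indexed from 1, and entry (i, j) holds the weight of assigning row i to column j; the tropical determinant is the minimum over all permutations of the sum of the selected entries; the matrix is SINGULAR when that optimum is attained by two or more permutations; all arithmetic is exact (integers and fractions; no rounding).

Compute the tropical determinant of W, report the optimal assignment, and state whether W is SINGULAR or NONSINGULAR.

σ = (1, 2, 3, 4): 8 + 21 + 21 + 24 = 74
σ = (1, 2, 4, 3): 8 + 21 + 29 + 22 = 80
σ = (1, 3, 2, 4): 8 + (-4) + 24 + 24 = 52
σ = (1, 3, 4, 2): 8 + (-4) + 29 + 22 = 55
σ = (1, 4, 2, 3): 8 + 19 + 24 + 22 = 73
σ = (1, 4, 3, 2): 8 + 19 + 21 + 22 = 70
σ = (2, 1, 3, 4): 29 + 26 + 21 + 24 = 100
σ = (2, 1, 4, 3): 29 + 26 + 29 + 22 = 106
σ = (2, 3, 1, 4): 29 + (-4) + 2 + 24 = 51
σ = (2, 3, 4, 1): 29 + (-4) + 29 + 15 = 69
σ = (2, 4, 1, 3): 29 + 19 + 2 + 22 = 72
σ = (2, 4, 3, 1): 29 + 19 + 21 + 15 = 84
σ = (3, 1, 2, 4): 14 + 26 + 24 + 24 = 88
σ = (3, 1, 4, 2): 14 + 26 + 29 + 22 = 91
σ = (3, 2, 1, 4): 14 + 21 + 2 + 24 = 61
σ = (3, 2, 4, 1): 14 + 21 + 29 + 15 = 79
σ = (3, 4, 1, 2): 14 + 19 + 2 + 22 = 57
σ = (3, 4, 2, 1): 14 + 19 + 24 + 15 = 72
σ = (4, 1, 2, 3): 25 + 26 + 24 + 22 = 97
σ = (4, 1, 3, 2): 25 + 26 + 21 + 22 = 94
σ = (4, 2, 1, 3): 25 + 21 + 2 + 22 = 70
σ = (4, 2, 3, 1): 25 + 21 + 21 + 15 = 82
σ = (4, 3, 1, 2): 25 + (-4) + 2 + 22 = 45
σ = (4, 3, 2, 1): 25 + (-4) + 24 + 15 = 60
Optimal value attained by: σ = (4, 3, 1, 2).
Answer: det⊕(W) = 45; verdict: NONSINGULAR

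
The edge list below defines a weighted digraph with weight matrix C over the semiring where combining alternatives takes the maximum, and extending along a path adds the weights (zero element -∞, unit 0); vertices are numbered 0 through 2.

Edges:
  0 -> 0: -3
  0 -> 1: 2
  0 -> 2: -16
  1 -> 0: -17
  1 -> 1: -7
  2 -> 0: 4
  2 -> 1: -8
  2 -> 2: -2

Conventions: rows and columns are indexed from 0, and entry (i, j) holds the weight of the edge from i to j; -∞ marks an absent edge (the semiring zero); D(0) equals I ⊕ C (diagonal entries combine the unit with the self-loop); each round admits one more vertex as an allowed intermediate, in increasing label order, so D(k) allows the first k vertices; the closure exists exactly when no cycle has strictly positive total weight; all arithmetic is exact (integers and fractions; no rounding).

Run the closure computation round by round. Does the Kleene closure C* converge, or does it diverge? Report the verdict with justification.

D(0):
  [0, 2, -16]
  [-17, 0, -∞]
  [4, -8, 0]
D(1):
  [0, 2, -16]
  [-17, 0, -33]
  [4, 6, 0]
D(2):
  [0, 2, -16]
  [-17, 0, -33]
  [4, 6, 0]
D(3):
  [0, 2, -16]
  [-17, 0, -33]
  [4, 6, 0]
Key observation: every diagonal entry stays at the unit through all rounds, so no improving cycle exists.
Answer: CONVERGES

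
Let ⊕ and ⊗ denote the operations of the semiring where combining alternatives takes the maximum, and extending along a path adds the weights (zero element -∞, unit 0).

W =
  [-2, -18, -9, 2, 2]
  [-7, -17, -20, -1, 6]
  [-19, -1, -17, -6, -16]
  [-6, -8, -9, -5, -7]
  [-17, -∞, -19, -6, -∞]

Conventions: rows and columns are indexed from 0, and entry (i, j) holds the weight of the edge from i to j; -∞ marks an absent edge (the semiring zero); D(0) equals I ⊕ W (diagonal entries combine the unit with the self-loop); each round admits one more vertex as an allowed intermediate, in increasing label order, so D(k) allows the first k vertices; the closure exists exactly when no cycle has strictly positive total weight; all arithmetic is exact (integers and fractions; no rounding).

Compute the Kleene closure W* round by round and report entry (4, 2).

D(0):
  [0, -18, -9, 2, 2]
  [-7, 0, -20, -1, 6]
  [-19, -1, 0, -6, -16]
  [-6, -8, -9, 0, -7]
  [-17, -∞, -19, -6, 0]
D(1):
  [0, -18, -9, 2, 2]
  [-7, 0, -16, -1, 6]
  [-19, -1, 0, -6, -16]
  [-6, -8, -9, 0, -4]
  [-17, -35, -19, -6, 0]
D(2):
  [0, -18, -9, 2, 2]
  [-7, 0, -16, -1, 6]
  [-8, -1, 0, -2, 5]
  [-6, -8, -9, 0, -2]
  [-17, -35, -19, -6, 0]
D(3):
  [0, -10, -9, 2, 2]
  [-7, 0, -16, -1, 6]
  [-8, -1, 0, -2, 5]
  [-6, -8, -9, 0, -2]
  [-17, -20, -19, -6, 0]
D(4):
  [0, -6, -7, 2, 2]
  [-7, 0, -10, -1, 6]
  [-8, -1, 0, -2, 5]
  [-6, -8, -9, 0, -2]
  [-12, -14, -15, -6, 0]
D(5):
  [0, -6, -7, 2, 2]
  [-6, 0, -9, 0, 6]
  [-7, -1, 0, -1, 5]
  [-6, -8, -9, 0, -2]
  [-12, -14, -15, -6, 0]
Answer: W*[4][2] = -15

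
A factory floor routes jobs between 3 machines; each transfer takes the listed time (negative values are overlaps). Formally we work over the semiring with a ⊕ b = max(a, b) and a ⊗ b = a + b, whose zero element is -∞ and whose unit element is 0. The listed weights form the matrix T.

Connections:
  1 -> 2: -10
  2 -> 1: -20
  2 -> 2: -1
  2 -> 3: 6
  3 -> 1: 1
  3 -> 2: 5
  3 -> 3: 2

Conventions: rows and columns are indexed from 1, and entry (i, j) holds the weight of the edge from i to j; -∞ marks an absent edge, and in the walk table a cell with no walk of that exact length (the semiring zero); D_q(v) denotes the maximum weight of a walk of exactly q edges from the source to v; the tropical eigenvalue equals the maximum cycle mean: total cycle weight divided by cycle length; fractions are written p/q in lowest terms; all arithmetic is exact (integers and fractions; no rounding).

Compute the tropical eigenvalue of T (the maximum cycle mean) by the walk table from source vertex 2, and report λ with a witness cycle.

q=0: [-∞, 0, -∞]
q=1: [-20, -1, 6]
q=2: [7, 11, 8]
q=3: [9, 13, 17]
Optimal cycle mean attained by: cycle 2->3->2, total 6 + 5, length 2.
Answer: λ = 11/2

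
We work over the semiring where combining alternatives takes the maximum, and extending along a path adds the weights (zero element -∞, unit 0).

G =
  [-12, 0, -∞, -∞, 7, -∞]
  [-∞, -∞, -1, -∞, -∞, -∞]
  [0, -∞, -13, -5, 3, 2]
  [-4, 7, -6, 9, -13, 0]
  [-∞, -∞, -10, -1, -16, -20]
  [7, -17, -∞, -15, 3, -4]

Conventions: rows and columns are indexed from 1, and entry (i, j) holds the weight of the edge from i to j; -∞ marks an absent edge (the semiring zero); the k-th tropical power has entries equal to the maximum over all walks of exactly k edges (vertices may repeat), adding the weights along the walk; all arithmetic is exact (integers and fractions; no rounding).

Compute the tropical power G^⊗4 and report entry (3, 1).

G^⊗2:
  [-24, -12, -1, 6, -5, -13]
  [-1, -∞, -14, -6, 2, 1]
  [9, 2, -7, 4, 7, -2]
  [7, 16, 6, 18, 3, 9]
  [-5, 6, -7, 8, -7, -1]
  [3, 7, -7, 2, 14, -8]
G^⊗3:
  [2, 13, 0, 15, 2, 6]
  [8, 1, -8, 3, 6, -3]
  [5, 11, 1, 13, 16, 4]
  [16, 25, 15, 27, 14, 18]
  [6, 15, 5, 17, 2, 8]
  [-1, 9, 6, 13, 10, 2]
G^⊗4:
  [13, 22, 12, 24, 9, 15]
  [4, 10, 0, 12, 15, 3]
  [11, 20, 10, 22, 12, 13]
  [25, 34, 24, 36, 23, 27]
  [15, 24, 14, 26, 13, 17]
  [9, 20, 8, 22, 9, 13]
Key observation: the optimum is the walk 3->4->4->6->1, with weight (-5) + 9 + 0 + 7 = 11.
Optimal value attained by: walk 3->4->4->6->1.
Answer: (G^⊗4)[3][1] = 11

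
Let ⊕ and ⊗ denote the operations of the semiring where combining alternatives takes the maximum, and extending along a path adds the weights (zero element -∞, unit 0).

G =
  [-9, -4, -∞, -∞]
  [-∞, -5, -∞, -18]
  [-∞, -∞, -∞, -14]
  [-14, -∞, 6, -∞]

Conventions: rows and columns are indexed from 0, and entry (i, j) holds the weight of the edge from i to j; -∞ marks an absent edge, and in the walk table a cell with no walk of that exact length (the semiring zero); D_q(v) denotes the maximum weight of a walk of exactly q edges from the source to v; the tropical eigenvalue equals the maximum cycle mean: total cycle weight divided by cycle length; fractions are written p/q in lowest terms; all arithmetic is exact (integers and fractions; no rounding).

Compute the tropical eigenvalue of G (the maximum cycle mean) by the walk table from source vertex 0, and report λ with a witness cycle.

q=0: [0, -∞, -∞, -∞]
q=1: [-9, -4, -∞, -∞]
q=2: [-18, -9, -∞, -22]
q=3: [-27, -14, -16, -27]
q=4: [-36, -19, -21, -30]
Optimal cycle mean attained by: cycle 2->3->2, total (-14) + 6, length 2.
Answer: λ = -4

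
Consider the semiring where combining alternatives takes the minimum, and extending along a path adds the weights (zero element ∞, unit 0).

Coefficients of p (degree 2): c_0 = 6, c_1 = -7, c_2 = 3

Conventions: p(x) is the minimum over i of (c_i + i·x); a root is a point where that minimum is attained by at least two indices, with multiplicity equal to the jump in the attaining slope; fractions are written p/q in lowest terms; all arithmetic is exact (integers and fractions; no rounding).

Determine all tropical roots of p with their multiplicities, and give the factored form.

hull edge (i=0, c=6) to (i=1, c=-7): slope -13, span 1
hull edge (i=1, c=-7) to (i=2, c=3): slope 10, span 1
Factored form: p(x) = 3 ⊗ (x ⊕ (-10)) ⊗ (x ⊕ 13)
Answer: roots = -10 (mult 1), 13 (mult 1)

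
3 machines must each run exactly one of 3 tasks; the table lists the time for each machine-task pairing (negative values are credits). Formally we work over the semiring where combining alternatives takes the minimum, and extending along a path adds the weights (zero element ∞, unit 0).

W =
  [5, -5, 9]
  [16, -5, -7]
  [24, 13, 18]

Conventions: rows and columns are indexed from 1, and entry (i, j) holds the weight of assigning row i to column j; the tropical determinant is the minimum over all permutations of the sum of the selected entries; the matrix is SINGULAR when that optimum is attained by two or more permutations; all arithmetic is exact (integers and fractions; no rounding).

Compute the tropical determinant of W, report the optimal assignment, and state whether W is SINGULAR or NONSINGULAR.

σ = (1, 2, 3): 5 + (-5) + 18 = 18
σ = (1, 3, 2): 5 + (-7) + 13 = 11
σ = (2, 1, 3): (-5) + 16 + 18 = 29
σ = (2, 3, 1): (-5) + (-7) + 24 = 12
σ = (3, 1, 2): 9 + 16 + 13 = 38
σ = (3, 2, 1): 9 + (-5) + 24 = 28
Optimal value attained by: σ = (1, 3, 2).
Answer: det⊕(W) = 11; verdict: NONSINGULAR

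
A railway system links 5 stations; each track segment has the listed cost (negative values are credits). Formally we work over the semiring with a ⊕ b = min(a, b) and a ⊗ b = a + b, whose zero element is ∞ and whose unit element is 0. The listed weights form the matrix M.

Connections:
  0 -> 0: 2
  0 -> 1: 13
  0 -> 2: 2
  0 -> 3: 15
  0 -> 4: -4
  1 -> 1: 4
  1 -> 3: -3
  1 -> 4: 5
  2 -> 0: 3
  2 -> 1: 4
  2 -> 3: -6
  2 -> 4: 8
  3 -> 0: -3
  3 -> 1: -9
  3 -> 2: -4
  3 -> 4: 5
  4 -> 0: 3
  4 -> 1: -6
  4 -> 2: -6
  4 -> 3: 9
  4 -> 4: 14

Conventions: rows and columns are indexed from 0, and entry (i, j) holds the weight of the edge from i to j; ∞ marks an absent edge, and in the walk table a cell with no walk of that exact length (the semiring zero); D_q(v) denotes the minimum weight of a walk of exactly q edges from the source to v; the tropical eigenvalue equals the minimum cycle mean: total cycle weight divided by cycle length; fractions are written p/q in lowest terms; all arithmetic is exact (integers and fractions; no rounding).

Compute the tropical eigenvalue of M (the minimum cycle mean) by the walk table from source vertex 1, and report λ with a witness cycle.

q=0: [∞, 0, ∞, ∞, ∞]
q=1: [∞, 4, ∞, -3, 5]
q=2: [-6, -12, -7, 1, 2]
q=3: [-4, -8, -4, -15, -10]
q=4: [-18, -24, -19, -11, -10]
q=5: [-16, -20, -16, -27, -22]
Optimal cycle mean attained by: cycle 1->3->1, total (-3) + (-9), length 2.
Answer: λ = -6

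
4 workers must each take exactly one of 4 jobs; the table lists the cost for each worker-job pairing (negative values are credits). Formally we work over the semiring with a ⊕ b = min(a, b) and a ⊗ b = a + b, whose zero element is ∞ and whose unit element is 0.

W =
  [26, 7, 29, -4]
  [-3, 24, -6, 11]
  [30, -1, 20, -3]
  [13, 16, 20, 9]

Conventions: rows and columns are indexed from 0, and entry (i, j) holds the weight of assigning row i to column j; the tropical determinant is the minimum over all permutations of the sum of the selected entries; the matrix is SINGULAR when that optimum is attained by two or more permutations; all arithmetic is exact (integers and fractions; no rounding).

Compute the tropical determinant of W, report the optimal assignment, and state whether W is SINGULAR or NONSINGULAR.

σ = (0, 1, 2, 3): 26 + 24 + 20 + 9 = 79
σ = (0, 1, 3, 2): 26 + 24 + (-3) + 20 = 67
σ = (0, 2, 1, 3): 26 + (-6) + (-1) + 9 = 28
σ = (0, 2, 3, 1): 26 + (-6) + (-3) + 16 = 33
σ = (0, 3, 1, 2): 26 + 11 + (-1) + 20 = 56
σ = (0, 3, 2, 1): 26 + 11 + 20 + 16 = 73
σ = (1, 0, 2, 3): 7 + (-3) + 20 + 9 = 33
σ = (1, 0, 3, 2): 7 + (-3) + (-3) + 20 = 21
σ = (1, 2, 0, 3): 7 + (-6) + 30 + 9 = 40
σ = (1, 2, 3, 0): 7 + (-6) + (-3) + 13 = 11
σ = (1, 3, 0, 2): 7 + 11 + 30 + 20 = 68
σ = (1, 3, 2, 0): 7 + 11 + 20 + 13 = 51
σ = (2, 0, 1, 3): 29 + (-3) + (-1) + 9 = 34
σ = (2, 0, 3, 1): 29 + (-3) + (-3) + 16 = 39
σ = (2, 1, 0, 3): 29 + 24 + 30 + 9 = 92
σ = (2, 1, 3, 0): 29 + 24 + (-3) + 13 = 63
σ = (2, 3, 0, 1): 29 + 11 + 30 + 16 = 86
σ = (2, 3, 1, 0): 29 + 11 + (-1) + 13 = 52
σ = (3, 0, 1, 2): (-4) + (-3) + (-1) + 20 = 12
σ = (3, 0, 2, 1): (-4) + (-3) + 20 + 16 = 29
σ = (3, 1, 0, 2): (-4) + 24 + 30 + 20 = 70
σ = (3, 1, 2, 0): (-4) + 24 + 20 + 13 = 53
σ = (3, 2, 0, 1): (-4) + (-6) + 30 + 16 = 36
σ = (3, 2, 1, 0): (-4) + (-6) + (-1) + 13 = 2
Optimal value attained by: σ = (3, 2, 1, 0).
Answer: det⊕(W) = 2; verdict: NONSINGULAR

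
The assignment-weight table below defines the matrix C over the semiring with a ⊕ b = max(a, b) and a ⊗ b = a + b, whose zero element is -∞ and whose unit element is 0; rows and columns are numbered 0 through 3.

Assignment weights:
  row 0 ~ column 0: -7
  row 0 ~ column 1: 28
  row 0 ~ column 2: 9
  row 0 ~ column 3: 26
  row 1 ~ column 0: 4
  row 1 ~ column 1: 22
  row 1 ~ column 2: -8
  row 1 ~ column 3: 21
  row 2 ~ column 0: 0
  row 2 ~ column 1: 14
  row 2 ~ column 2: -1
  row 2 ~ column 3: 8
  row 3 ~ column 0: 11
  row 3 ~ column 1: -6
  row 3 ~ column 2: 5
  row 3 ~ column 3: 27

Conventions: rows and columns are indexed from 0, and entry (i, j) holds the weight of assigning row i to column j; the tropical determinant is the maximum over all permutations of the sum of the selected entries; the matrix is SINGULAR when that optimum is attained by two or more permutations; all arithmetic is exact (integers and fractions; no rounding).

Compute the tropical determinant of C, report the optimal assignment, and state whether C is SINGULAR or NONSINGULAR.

σ = (0, 1, 2, 3): (-7) + 22 + (-1) + 27 = 41
σ = (0, 1, 3, 2): (-7) + 22 + 8 + 5 = 28
σ = (0, 2, 1, 3): (-7) + (-8) + 14 + 27 = 26
σ = (0, 2, 3, 1): (-7) + (-8) + 8 + (-6) = -13
σ = (0, 3, 1, 2): (-7) + 21 + 14 + 5 = 33
σ = (0, 3, 2, 1): (-7) + 21 + (-1) + (-6) = 7
σ = (1, 0, 2, 3): 28 + 4 + (-1) + 27 = 58
σ = (1, 0, 3, 2): 28 + 4 + 8 + 5 = 45
σ = (1, 2, 0, 3): 28 + (-8) + 0 + 27 = 47
σ = (1, 2, 3, 0): 28 + (-8) + 8 + 11 = 39
σ = (1, 3, 0, 2): 28 + 21 + 0 + 5 = 54
σ = (1, 3, 2, 0): 28 + 21 + (-1) + 11 = 59
σ = (2, 0, 1, 3): 9 + 4 + 14 + 27 = 54
σ = (2, 0, 3, 1): 9 + 4 + 8 + (-6) = 15
σ = (2, 1, 0, 3): 9 + 22 + 0 + 27 = 58
σ = (2, 1, 3, 0): 9 + 22 + 8 + 11 = 50
σ = (2, 3, 0, 1): 9 + 21 + 0 + (-6) = 24
σ = (2, 3, 1, 0): 9 + 21 + 14 + 11 = 55
σ = (3, 0, 1, 2): 26 + 4 + 14 + 5 = 49
σ = (3, 0, 2, 1): 26 + 4 + (-1) + (-6) = 23
σ = (3, 1, 0, 2): 26 + 22 + 0 + 5 = 53
σ = (3, 1, 2, 0): 26 + 22 + (-1) + 11 = 58
σ = (3, 2, 0, 1): 26 + (-8) + 0 + (-6) = 12
σ = (3, 2, 1, 0): 26 + (-8) + 14 + 11 = 43
Optimal value attained by: σ = (1, 3, 2, 0).
Answer: det⊕(C) = 59; verdict: NONSINGULAR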